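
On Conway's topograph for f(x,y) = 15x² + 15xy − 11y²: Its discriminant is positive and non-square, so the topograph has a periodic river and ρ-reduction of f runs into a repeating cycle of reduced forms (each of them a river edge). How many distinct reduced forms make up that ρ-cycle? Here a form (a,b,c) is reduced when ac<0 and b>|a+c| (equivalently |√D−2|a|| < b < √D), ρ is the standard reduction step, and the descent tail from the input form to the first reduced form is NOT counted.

D = 885, ⌊√D⌋ = 29
river: ρ → (-11,29,1)
river: ρ → (1,29,-11)
river: ρ → (-11,15,15)
river: ρ → (15,15,-11)
ρ-cycle length = 4 (tail of 0 descent steps not counted)

4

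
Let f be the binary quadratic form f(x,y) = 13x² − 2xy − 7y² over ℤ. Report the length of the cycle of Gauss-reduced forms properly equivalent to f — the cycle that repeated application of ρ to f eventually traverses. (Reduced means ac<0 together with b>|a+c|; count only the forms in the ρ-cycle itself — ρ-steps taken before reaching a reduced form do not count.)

D = 368, ⌊√D⌋ = 19
descent: ρ → (-7,16,4)  [lands on river]
river: ρ → (4,16,-7)
river: ρ → (-7,12,8)
river: ρ → (8,4,-11)
river: ρ → (-11,18,1)
river: ρ → (1,18,-11)
river: ρ → (-11,4,8)
river: ρ → (8,12,-7)
ρ-cycle length = 8 (tail of 1 descent step not counted)

8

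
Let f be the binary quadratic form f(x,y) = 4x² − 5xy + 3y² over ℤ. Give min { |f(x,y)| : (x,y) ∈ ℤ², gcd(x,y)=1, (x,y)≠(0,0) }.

translate: b→3 (≡-5 mod 8), so (4,-5,3)→(4,3,2)
flip: (4,3,2)→(2,-3,4)
translate: b→1 (≡-3 mod 4), so (2,-3,4)→(2,1,3)
reduced (well bottom): (2,1,3) with a≤c, −a<b≤a
well minimum = a = 2

2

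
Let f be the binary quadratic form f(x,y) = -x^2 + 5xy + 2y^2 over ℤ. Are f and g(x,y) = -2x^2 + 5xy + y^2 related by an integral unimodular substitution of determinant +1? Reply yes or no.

D₁ = 33, D₂ = 33
river cycle of f (length 4): (2, 3, -3), (-3, 3, 2), (2, 5, -1), (-1, 5, 2)
river cycle of g (length 4): (1, 5, -2), (-2, 3, 3), (3, 3, -2), (-2, 5, 1)
cycles differ ⇒ inequivalent

no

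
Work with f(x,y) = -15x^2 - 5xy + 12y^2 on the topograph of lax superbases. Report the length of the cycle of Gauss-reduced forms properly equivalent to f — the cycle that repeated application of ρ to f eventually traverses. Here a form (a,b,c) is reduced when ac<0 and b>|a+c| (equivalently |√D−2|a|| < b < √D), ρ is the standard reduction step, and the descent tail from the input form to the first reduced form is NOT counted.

D = 745, ⌊√D⌋ = 27
descent: ρ → (12,5,-15)  [lands on river]
river: ρ → (-15,25,2)
river: ρ → (2,27,-2)
river: ρ → (-2,25,15)
river: ρ → (15,5,-12)
river: ρ → (-12,19,8)
river: ρ → (8,13,-18)
river: ρ → (-18,23,3)
river: ρ → (3,25,-10)
river: ρ → (-10,15,13)
river: ρ → (13,11,-12)
river: ρ → (-12,13,12)
river: ρ → (12,11,-13)
river: ρ → (-13,15,10)
river: ρ → (10,25,-3)
river: ρ → (-3,23,18)
river: ρ → (18,13,-8)
river: ρ → (-8,19,12)
ρ-cycle length = 18 (tail of 1 descent step not counted)

18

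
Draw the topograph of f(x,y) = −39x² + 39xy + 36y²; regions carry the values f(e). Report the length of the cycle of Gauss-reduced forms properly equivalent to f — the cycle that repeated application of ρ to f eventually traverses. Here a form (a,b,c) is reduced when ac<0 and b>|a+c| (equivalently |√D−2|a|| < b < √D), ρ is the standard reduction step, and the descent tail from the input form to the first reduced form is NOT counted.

D = 7137, ⌊√D⌋ = 84
river: ρ → (36,33,-42)
river: ρ → (-42,51,27)
river: ρ → (27,57,-36)
river: ρ → (-36,15,48)
river: ρ → (48,81,-3)
river: ρ → (-3,81,48)
river: ρ → (48,15,-36)
river: ρ → (-36,57,27)
river: ρ → (27,51,-42)
river: ρ → (-42,33,36)
river: ρ → (36,39,-39)
river: ρ → (-39,39,36)
ρ-cycle length = 12 (tail of 0 descent steps not counted)

12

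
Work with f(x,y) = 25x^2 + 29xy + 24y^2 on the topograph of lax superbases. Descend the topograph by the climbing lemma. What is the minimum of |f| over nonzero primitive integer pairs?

translate: b→-21 (≡29 mod 50), so (25,29,24)→(25,-21,20)
flip: (25,-21,20)→(20,21,25)
translate: b→-19 (≡21 mod 40), so (20,21,25)→(20,-19,24)
reduced (well bottom): (20,-19,24) with a≤c, −a<b≤a
well minimum = a = 20

20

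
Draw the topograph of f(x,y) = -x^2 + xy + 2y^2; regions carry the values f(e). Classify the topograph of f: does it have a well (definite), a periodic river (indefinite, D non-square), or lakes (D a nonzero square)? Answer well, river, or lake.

D = b²−4ac = 1² − 4·(-1)·2 = 9
D = 3² is a perfect square ⇒ form factors over ℤ ⇒ lakes

lake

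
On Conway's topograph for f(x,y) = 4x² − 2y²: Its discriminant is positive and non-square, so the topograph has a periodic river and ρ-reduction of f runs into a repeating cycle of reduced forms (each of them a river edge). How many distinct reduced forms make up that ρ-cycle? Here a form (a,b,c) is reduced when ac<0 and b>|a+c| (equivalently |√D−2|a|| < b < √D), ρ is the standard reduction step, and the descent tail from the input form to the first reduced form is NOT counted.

D = 32, ⌊√D⌋ = 5
descent: ρ → (-2,4,2)  [lands on river]
river: ρ → (2,4,-2)
ρ-cycle length = 2 (tail of 1 descent step not counted)

2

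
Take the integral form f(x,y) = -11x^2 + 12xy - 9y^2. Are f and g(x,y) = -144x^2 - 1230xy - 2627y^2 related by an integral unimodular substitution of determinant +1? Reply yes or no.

D₁ = -252, D₂ = -252
f is negative-definite; reduce −f:
−f: translate: b→10 (≡-12 mod 22), so (11,-12,9)→(11,10,8)
−f: flip: (11,10,8)→(8,-10,11)
−f: translate: b→6 (≡-10 mod 16), so (8,-10,11)→(8,6,9)
−f: reduced (well bottom): (8,6,9) with a≤c, −a<b≤a
flip sign back: reduced form of f is (-8,-6,-9)
g is negative-definite; reduce −g:
−g: translate: b→78 (≡1230 mod 288), so (144,1230,2627)→(144,78,11)
−g: flip: (144,78,11)→(11,-78,144)
−g: translate: b→10 (≡-78 mod 22), so (11,-78,144)→(11,10,8)
−g: flip: (11,10,8)→(8,-10,11)
−g: translate: b→6 (≡-10 mod 16), so (8,-10,11)→(8,6,9)
−g: reduced (well bottom): (8,6,9) with a≤c, −a<b≤a
flip sign back: reduced form of g is (-8,-6,-9)
reduced forms (-8, -6, -9) vs (-8, -6, -9) ⇒ equivalent

yes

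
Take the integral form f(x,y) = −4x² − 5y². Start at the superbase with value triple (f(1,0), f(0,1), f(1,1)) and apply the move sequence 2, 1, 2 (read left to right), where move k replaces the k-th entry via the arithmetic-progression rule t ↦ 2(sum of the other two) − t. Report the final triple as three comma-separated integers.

start (-4,-5,-9) = (f(1,0),f(0,1),f(1,1))
replace slot 2: 2·((-4)+(-9)) − (-5) = -21 → (-4,-21,-9)
replace slot 1: 2·((-21)+(-9)) − (-4) = -56 → (-56,-21,-9)
replace slot 2: 2·((-56)+(-9)) − (-21) = -109 → (-56,-109,-9)

-56,-109,-9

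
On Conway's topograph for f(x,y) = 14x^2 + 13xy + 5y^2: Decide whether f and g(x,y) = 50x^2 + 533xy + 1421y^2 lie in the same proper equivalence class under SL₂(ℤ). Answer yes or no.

D₁ = -111, D₂ = -111
f: flip: (14,13,5)→(5,-13,14)
f: translate: b→-3 (≡-13 mod 10), so (5,-13,14)→(5,-3,6)
f: reduced (well bottom): (5,-3,6) with a≤c, −a<b≤a
g: translate: b→33 (≡533 mod 100), so (50,533,1421)→(50,33,6)
g: flip: (50,33,6)→(6,-33,50)
g: translate: b→3 (≡-33 mod 12), so (6,-33,50)→(6,3,5)
g: flip: (6,3,5)→(5,-3,6)
g: reduced (well bottom): (5,-3,6) with a≤c, −a<b≤a
reduced forms (5, -3, 6) vs (5, -3, 6) ⇒ equivalent

yes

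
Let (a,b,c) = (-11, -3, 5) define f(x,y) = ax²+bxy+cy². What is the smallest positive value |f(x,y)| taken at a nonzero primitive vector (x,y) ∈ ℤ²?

descent: ρ → (5,13,-3)  [lands on river]
river: ρ → (-3,11,9)
river: ρ → (9,7,-5)
river: ρ → (-5,13,3)
river: ρ → (3,11,-9)
river: ρ → (-9,7,5)
closes: descent 1, river 6
min |a| on river = 3

3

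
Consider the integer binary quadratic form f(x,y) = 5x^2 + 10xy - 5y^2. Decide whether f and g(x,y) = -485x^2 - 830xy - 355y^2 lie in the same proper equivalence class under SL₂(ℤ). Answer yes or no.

D₁ = 200, D₂ = 200
river cycle of f (length 2): (-5, 10, 5), (5, 10, -5)
river cycle of g (length 2): (5, 10, -5), (-5, 10, 5)
cycles coincide ⇒ equivalent

yes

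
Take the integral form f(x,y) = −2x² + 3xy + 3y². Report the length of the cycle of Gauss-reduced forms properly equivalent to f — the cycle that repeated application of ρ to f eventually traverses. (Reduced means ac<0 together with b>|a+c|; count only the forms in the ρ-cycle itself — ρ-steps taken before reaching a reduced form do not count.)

D = 33, ⌊√D⌋ = 5
river: ρ → (3,3,-2)
river: ρ → (-2,5,1)
river: ρ → (1,5,-2)
river: ρ → (-2,3,3)
ρ-cycle length = 4 (tail of 0 descent steps not counted)

4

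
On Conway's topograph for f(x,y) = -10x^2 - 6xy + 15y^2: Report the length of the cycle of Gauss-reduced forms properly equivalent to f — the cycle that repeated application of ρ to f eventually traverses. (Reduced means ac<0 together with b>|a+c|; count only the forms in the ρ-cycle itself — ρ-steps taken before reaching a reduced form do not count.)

D = 636, ⌊√D⌋ = 25
descent: ρ → (15,6,-10)  [lands on river]
river: ρ → (-10,14,11)
river: ρ → (11,8,-13)
river: ρ → (-13,18,6)
river: ρ → (6,18,-13)
river: ρ → (-13,8,11)
river: ρ → (11,14,-10)
river: ρ → (-10,6,15)
river: ρ → (15,24,-1)
river: ρ → (-1,24,15)
ρ-cycle length = 10 (tail of 1 descent step not counted)

10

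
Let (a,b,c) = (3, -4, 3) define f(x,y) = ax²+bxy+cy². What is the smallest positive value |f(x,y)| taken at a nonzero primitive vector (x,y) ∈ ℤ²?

translate: b→2 (≡-4 mod 6), so (3,-4,3)→(3,2,2)
flip: (3,2,2)→(2,-2,3)
translate: b→2 (≡-2 mod 4), so (2,-2,3)→(2,2,3)
reduced (well bottom): (2,2,3) with a≤c, −a<b≤a
well minimum = a = 2

2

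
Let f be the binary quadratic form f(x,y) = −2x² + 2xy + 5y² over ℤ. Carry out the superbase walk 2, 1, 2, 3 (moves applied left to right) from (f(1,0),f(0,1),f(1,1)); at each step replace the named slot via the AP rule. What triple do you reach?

start (-2,5,5) = (f(1,0),f(0,1),f(1,1))
replace slot 2: 2·((-2)+5) − 5 = 1 → (-2,1,5)
replace slot 1: 2·(1+5) − (-2) = 14 → (14,1,5)
replace slot 2: 2·(14+5) − 1 = 37 → (14,37,5)
replace slot 3: 2·(14+37) − 5 = 97 → (14,37,97)

14,37,97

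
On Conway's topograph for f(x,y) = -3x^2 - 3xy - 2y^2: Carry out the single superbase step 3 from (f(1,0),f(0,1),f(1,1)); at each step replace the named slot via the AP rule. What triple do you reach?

start (-3,-2,-8) = (f(1,0),f(0,1),f(1,1))
replace slot 3: 2·((-3)+(-2)) − (-8) = -2 → (-3,-2,-2)

-3,-2,-2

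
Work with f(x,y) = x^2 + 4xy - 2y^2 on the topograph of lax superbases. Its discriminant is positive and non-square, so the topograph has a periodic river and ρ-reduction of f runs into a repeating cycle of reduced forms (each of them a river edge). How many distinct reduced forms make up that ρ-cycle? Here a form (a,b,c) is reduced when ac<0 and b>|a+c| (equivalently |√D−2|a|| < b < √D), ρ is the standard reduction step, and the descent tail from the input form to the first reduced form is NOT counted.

D = 24, ⌊√D⌋ = 4
river: ρ → (-2,4,1)
river: ρ → (1,4,-2)
ρ-cycle length = 2 (tail of 0 descent steps not counted)

2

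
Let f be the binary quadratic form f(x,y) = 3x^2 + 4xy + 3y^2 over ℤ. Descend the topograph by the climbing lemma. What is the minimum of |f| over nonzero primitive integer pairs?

translate: b→-2 (≡4 mod 6), so (3,4,3)→(3,-2,2)
flip: (3,-2,2)→(2,2,3)
reduced (well bottom): (2,2,3) with a≤c, −a<b≤a
well minimum = a = 2

2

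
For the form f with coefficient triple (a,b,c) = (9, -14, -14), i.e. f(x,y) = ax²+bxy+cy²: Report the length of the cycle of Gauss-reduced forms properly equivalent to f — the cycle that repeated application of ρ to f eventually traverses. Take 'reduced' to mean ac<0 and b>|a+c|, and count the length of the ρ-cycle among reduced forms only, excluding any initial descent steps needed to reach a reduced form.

D = 700, ⌊√D⌋ = 26
descent: ρ → (-14,14,9)  [lands on river]
river: ρ → (9,22,-6)
river: ρ → (-6,26,1)
river: ρ → (1,26,-6)
river: ρ → (-6,22,9)
river: ρ → (9,14,-14)
ρ-cycle length = 6 (tail of 1 descent step not counted)

6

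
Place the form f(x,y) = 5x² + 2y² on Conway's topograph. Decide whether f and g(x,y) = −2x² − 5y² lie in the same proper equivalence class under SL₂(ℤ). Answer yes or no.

D₁ = -40, D₂ = -40
f: flip: (5,0,2)→(2,0,5)
f: reduced (well bottom): (2,0,5) with a≤c, −a<b≤a
g is negative-definite; reduce −g:
−g: reduced (well bottom): (2,0,5) with a≤c, −a<b≤a
flip sign back: reduced form of g is (-2,0,-5)
reduced forms (2, 0, 5) vs (-2, 0, -5) ⇒ inequivalent

no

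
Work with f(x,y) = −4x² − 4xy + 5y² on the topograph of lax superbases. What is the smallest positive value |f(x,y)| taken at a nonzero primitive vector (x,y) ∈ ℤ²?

descent: ρ → (5,4,-4)  [lands on river]
river: ρ → (-4,4,5)
river: ρ → (5,6,-3)
river: ρ → (-3,6,5)
closes: descent 1, river 4
min |a| on river = 3

3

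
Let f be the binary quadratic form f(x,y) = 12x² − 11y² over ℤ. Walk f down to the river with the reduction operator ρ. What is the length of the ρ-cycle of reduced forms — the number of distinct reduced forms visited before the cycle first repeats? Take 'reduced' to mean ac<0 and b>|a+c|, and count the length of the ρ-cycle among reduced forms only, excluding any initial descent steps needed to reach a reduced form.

D = 528, ⌊√D⌋ = 22
descent: ρ → (-11,22,1)  [lands on river]
river: ρ → (1,22,-11)
ρ-cycle length = 2 (tail of 1 descent step not counted)

2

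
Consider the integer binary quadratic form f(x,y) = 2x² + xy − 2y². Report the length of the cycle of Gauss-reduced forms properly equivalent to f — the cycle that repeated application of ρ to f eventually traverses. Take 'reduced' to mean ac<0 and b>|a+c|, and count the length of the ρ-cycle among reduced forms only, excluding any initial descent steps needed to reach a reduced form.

D = 17, ⌊√D⌋ = 4
river: ρ → (-2,3,1)
river: ρ → (1,3,-2)
river: ρ → (-2,1,2)
river: ρ → (2,3,-1)
river: ρ → (-1,3,2)
river: ρ → (2,1,-2)
ρ-cycle length = 6 (tail of 0 descent steps not counted)

6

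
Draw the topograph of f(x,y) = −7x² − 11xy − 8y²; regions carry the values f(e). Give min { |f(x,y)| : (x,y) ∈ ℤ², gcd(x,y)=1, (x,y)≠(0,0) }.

translate: b→-3 (≡11 mod 14), so (7,11,8)→(7,-3,4)
flip: (7,-3,4)→(4,3,7)
reduced (well bottom): (4,3,7) with a≤c, −a<b≤a
well minimum |f| = |-4| = 4 (negative-definite)

4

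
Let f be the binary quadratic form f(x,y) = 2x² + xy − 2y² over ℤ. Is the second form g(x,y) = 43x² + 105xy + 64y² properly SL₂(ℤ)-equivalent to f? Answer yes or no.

D₁ = 17, D₂ = 17
river cycle of f (length 6): (-2, 3, 1), (1, 3, -2), (-2, 1, 2), (2, 3, -1), (-1, 3, 2), (2, 1, -2)
river cycle of g (length 6): (2, 1, -2), (-2, 3, 1), (1, 3, -2), (-2, 1, 2), (2, 3, -1), (-1, 3, 2)
cycles coincide ⇒ equivalent

yes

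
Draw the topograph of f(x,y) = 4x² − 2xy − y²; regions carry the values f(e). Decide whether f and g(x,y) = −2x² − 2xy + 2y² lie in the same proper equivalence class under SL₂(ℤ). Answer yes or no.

D₁ = 20, D₂ = 20
river cycle of f (length 2): (-1, 4, 1), (1, 4, -1)
river cycle of g (length 2): (2, 2, -2), (-2, 2, 2)
cycles differ ⇒ inequivalent

no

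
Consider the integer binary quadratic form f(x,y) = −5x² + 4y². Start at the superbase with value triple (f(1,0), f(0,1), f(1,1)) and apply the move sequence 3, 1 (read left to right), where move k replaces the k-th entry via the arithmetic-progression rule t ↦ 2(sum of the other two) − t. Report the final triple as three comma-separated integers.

start (-5,4,-1) = (f(1,0),f(0,1),f(1,1))
replace slot 3: 2·((-5)+4) − (-1) = -1 → (-5,4,-1)
replace slot 1: 2·(4+(-1)) − (-5) = 11 → (11,4,-1)

11,4,-1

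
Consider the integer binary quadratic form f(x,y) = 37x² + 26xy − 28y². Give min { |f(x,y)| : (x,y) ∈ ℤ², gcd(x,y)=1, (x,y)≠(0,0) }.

river: ρ → (-28,30,35)
river: ρ → (35,40,-23)
river: ρ → (-23,52,23)
river: ρ → (23,40,-35)
river: ρ → (-35,30,28)
river: ρ → (28,26,-37)
river: ρ → (-37,48,17)
river: ρ → (17,54,-28)
river: ρ → (-28,58,13)
river: ρ → (13,46,-52)
river: ρ → (-52,58,7)
river: ρ → (7,68,-7)
river: ρ → (-7,58,52)
river: ρ → (52,46,-13)
river: ρ → (-13,58,28)
river: ρ → (28,54,-17)
river: ρ → (-17,48,37)
river: ρ → (37,26,-28)
closes: descent 0, river 18
min |a| on river = 7

7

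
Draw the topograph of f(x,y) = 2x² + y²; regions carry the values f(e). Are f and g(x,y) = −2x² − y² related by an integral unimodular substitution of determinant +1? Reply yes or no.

D₁ = -8, D₂ = -8
f: flip: (2,0,1)→(1,0,2)
f: reduced (well bottom): (1,0,2) with a≤c, −a<b≤a
g is negative-definite; reduce −g:
−g: flip: (2,0,1)→(1,0,2)
−g: reduced (well bottom): (1,0,2) with a≤c, −a<b≤a
flip sign back: reduced form of g is (-1,0,-2)
reduced forms (1, 0, 2) vs (-1, 0, -2) ⇒ inequivalent

no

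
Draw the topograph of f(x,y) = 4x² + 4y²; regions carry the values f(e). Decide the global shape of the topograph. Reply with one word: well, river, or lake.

D = b²−4ac = 0² − 4·4·4 = -64
D < 0 ⇒ definite ⇒ every region one sign ⇒ single well

well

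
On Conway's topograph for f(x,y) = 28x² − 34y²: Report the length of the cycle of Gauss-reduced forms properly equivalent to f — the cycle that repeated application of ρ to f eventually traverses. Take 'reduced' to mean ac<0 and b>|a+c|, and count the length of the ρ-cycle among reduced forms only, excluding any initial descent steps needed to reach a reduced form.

D = 3808, ⌊√D⌋ = 61
descent: ρ → (-34,0,28)
descent: ρ → (28,56,-6)  [lands on river]
river: ρ → (-6,52,46)
river: ρ → (46,40,-12)
river: ρ → (-12,56,14)
river: ρ → (14,56,-12)
river: ρ → (-12,40,46)
river: ρ → (46,52,-6)
river: ρ → (-6,56,28)
ρ-cycle length = 8 (tail of 2 descent steps not counted)

8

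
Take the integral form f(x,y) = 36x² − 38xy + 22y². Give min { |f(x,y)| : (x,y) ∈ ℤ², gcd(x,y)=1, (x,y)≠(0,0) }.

translate: b→34 (≡-38 mod 72), so (36,-38,22)→(36,34,20)
flip: (36,34,20)→(20,-34,36)
translate: b→6 (≡-34 mod 40), so (20,-34,36)→(20,6,22)
reduced (well bottom): (20,6,22) with a≤c, −a<b≤a
well minimum = a = 20

20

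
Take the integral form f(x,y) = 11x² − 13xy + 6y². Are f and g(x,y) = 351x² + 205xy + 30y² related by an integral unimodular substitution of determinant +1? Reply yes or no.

D₁ = -95, D₂ = -95
f: translate: b→9 (≡-13 mod 22), so (11,-13,6)→(11,9,4)
f: flip: (11,9,4)→(4,-9,11)
f: translate: b→-1 (≡-9 mod 8), so (4,-9,11)→(4,-1,6)
f: reduced (well bottom): (4,-1,6) with a≤c, −a<b≤a
g: flip: (351,205,30)→(30,-205,351)
g: translate: b→-25 (≡-205 mod 60), so (30,-205,351)→(30,-25,6)
g: flip: (30,-25,6)→(6,25,30)
g: translate: b→1 (≡25 mod 12), so (6,25,30)→(6,1,4)
g: flip: (6,1,4)→(4,-1,6)
g: reduced (well bottom): (4,-1,6) with a≤c, −a<b≤a
reduced forms (4, -1, 6) vs (4, -1, 6) ⇒ equivalent

yes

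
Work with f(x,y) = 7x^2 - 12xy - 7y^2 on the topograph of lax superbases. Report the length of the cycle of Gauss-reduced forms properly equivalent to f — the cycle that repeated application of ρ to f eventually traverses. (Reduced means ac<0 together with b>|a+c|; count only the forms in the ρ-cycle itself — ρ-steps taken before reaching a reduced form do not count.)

D = 340, ⌊√D⌋ = 18
descent: ρ → (-7,12,7)  [lands on river]
river: ρ → (7,16,-3)
river: ρ → (-3,14,12)
river: ρ → (12,10,-5)
river: ρ → (-5,10,12)
river: ρ → (12,14,-3)
river: ρ → (-3,16,7)
river: ρ → (7,12,-7)
river: ρ → (-7,16,3)
river: ρ → (3,14,-12)
river: ρ → (-12,10,5)
river: ρ → (5,10,-12)
river: ρ → (-12,14,3)
river: ρ → (3,16,-7)
ρ-cycle length = 14 (tail of 1 descent step not counted)

14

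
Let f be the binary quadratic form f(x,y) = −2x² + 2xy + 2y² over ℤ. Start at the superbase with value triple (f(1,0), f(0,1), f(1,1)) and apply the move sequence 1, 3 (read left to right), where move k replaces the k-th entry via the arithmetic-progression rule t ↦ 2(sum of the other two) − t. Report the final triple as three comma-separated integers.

start (-2,2,2) = (f(1,0),f(0,1),f(1,1))
replace slot 1: 2·(2+2) − (-2) = 10 → (10,2,2)
replace slot 3: 2·(10+2) − 2 = 22 → (10,2,22)

10,2,22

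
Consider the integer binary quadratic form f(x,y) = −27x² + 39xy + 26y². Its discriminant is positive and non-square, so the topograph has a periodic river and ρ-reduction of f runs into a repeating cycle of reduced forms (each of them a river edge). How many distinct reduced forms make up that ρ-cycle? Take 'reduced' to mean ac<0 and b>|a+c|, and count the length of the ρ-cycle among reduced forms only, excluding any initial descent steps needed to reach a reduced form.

D = 4329, ⌊√D⌋ = 65
river: ρ → (26,65,-1)
river: ρ → (-1,65,26)
river: ρ → (26,39,-27)
river: ρ → (-27,15,38)
river: ρ → (38,61,-4)
river: ρ → (-4,59,53)
river: ρ → (53,47,-10)
river: ρ → (-10,53,38)
river: ρ → (38,23,-25)
river: ρ → (-25,27,36)
river: ρ → (36,45,-16)
river: ρ → (-16,51,27)
river: ρ → (27,57,-10)
river: ρ → (-10,63,9)
river: ρ → (9,63,-10)
river: ρ → (-10,57,27)
river: ρ → (27,51,-16)
river: ρ → (-16,45,36)
river: ρ → (36,27,-25)
river: ρ → (-25,23,38)
river: ρ → (38,53,-10)
river: ρ → (-10,47,53)
river: ρ → (53,59,-4)
river: ρ → (-4,61,38)
river: ρ → (38,15,-27)
river: ρ → (-27,39,26)
ρ-cycle length = 26 (tail of 0 descent steps not counted)

26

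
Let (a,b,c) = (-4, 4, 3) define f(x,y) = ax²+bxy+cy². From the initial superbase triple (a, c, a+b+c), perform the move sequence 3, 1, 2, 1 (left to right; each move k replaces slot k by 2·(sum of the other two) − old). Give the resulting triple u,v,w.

start (-4,3,3) = (f(1,0),f(0,1),f(1,1))
replace slot 3: 2·((-4)+3) − 3 = -5 → (-4,3,-5)
replace slot 1: 2·(3+(-5)) − (-4) = 0 → (0,3,-5)
replace slot 2: 2·(0+(-5)) − 3 = -13 → (0,-13,-5)
replace slot 1: 2·((-13)+(-5)) − 0 = -36 → (-36,-13,-5)

-36,-13,-5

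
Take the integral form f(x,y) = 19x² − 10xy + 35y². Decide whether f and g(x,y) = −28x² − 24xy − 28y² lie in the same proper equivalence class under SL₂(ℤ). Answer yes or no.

D₁ = -2560, D₂ = -2560
f: reduced (well bottom): (19,-10,35) with a≤c, −a<b≤a
g is negative-definite; reduce −g:
−g: reduced (well bottom): (28,24,28) with a≤c, −a<b≤a
flip sign back: reduced form of g is (-28,-24,-28)
reduced forms (19, -10, 35) vs (-28, -24, -28) ⇒ inequivalent

no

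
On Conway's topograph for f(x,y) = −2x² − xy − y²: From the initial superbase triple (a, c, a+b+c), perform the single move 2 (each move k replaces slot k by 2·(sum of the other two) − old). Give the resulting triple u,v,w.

start (-2,-1,-4) = (f(1,0),f(0,1),f(1,1))
replace slot 2: 2·((-2)+(-4)) − (-1) = -11 → (-2,-11,-4)

-2,-11,-4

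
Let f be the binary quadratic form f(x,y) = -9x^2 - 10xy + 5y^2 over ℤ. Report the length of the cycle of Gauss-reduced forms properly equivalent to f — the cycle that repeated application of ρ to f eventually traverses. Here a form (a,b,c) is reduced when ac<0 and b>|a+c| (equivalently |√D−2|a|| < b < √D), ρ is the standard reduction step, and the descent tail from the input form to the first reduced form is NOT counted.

D = 280, ⌊√D⌋ = 16
descent: ρ → (5,10,-9)  [lands on river]
river: ρ → (-9,8,6)
river: ρ → (6,16,-1)
river: ρ → (-1,16,6)
river: ρ → (6,8,-9)
river: ρ → (-9,10,5)
ρ-cycle length = 6 (tail of 1 descent step not counted)

6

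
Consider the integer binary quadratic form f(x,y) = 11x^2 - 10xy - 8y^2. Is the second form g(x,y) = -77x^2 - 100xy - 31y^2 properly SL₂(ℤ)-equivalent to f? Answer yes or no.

D₁ = 452, D₂ = 452
river cycle of f (length 18): (-8, 10, 11), (11, 12, -7), (-7, 16, 7), (7, 12, -11), (-11, 10, 8), (8, 6, -13), (-13, 20, 1), (1, 20, -13), (-13, 6, 8), (8, 10, -11), … (8 more)
river cycle of g (length 18): (-1, 20, 13), (13, 6, -8), (-8, 10, 11), (11, 12, -7), (-7, 16, 7), (7, 12, -11), (-11, 10, 8), (8, 6, -13), (-13, 20, 1), (1, 20, -13), … (8 more)
cycles coincide ⇒ equivalent

yes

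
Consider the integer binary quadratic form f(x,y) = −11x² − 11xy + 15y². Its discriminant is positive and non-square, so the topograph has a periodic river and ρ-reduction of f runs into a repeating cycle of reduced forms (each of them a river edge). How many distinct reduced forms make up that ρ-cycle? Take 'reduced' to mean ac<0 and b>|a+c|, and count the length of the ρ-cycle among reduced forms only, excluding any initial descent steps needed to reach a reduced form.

D = 781, ⌊√D⌋ = 27
descent: ρ → (15,11,-11)  [lands on river]
river: ρ → (-11,11,15)
river: ρ → (15,19,-7)
river: ρ → (-7,23,9)
river: ρ → (9,13,-17)
river: ρ → (-17,21,5)
river: ρ → (5,19,-21)
river: ρ → (-21,23,3)
river: ρ → (3,25,-13)
river: ρ → (-13,27,1)
river: ρ → (1,27,-13)
river: ρ → (-13,25,3)
river: ρ → (3,23,-21)
river: ρ → (-21,19,5)
river: ρ → (5,21,-17)
river: ρ → (-17,13,9)
river: ρ → (9,23,-7)
river: ρ → (-7,19,15)
ρ-cycle length = 18 (tail of 1 descent step not counted)

18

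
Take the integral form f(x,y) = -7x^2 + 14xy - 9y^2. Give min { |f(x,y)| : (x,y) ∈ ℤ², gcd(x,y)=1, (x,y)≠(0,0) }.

translate: b→0 (≡-14 mod 14), so (7,-14,9)→(7,0,2)
flip: (7,0,2)→(2,0,7)
reduced (well bottom): (2,0,7) with a≤c, −a<b≤a
well minimum |f| = |-2| = 2 (negative-definite)

2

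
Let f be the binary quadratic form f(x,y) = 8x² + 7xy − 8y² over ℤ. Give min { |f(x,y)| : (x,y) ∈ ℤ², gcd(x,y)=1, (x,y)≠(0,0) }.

river: ρ → (-8,9,7)
river: ρ → (7,5,-10)
river: ρ → (-10,15,2)
river: ρ → (2,17,-2)
river: ρ → (-2,15,10)
river: ρ → (10,5,-7)
river: ρ → (-7,9,8)
river: ρ → (8,7,-8)
closes: descent 0, river 8
min |a| on river = 2

2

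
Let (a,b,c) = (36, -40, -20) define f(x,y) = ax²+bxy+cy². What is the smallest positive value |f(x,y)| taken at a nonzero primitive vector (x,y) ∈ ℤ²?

descent: ρ → (-20,40,36)  [lands on river]
river: ρ → (36,32,-24)
river: ρ → (-24,64,4)
river: ρ → (4,64,-24)
river: ρ → (-24,32,36)
river: ρ → (36,40,-20)
closes: descent 1, river 6
min |a| on river = 4

4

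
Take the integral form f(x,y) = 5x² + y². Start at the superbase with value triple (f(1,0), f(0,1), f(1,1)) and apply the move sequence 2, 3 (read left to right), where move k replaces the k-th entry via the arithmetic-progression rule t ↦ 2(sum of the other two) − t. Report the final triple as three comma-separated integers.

start (5,1,6) = (f(1,0),f(0,1),f(1,1))
replace slot 2: 2·(5+6) − 1 = 21 → (5,21,6)
replace slot 3: 2·(5+21) − 6 = 46 → (5,21,46)

5,21,46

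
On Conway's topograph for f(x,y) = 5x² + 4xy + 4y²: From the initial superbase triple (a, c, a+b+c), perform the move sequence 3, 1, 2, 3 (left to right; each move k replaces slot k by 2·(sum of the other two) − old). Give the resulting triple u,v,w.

start (5,4,13) = (f(1,0),f(0,1),f(1,1))
replace slot 3: 2·(5+4) − 13 = 5 → (5,4,5)
replace slot 1: 2·(4+5) − 5 = 13 → (13,4,5)
replace slot 2: 2·(13+5) − 4 = 32 → (13,32,5)
replace slot 3: 2·(13+32) − 5 = 85 → (13,32,85)

13,32,85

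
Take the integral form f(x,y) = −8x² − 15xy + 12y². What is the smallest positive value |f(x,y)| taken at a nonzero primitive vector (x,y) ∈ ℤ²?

descent: ρ → (12,15,-8)  [lands on river]
river: ρ → (-8,17,10)
river: ρ → (10,23,-2)
river: ρ → (-2,21,21)
river: ρ → (21,21,-2)
river: ρ → (-2,23,10)
river: ρ → (10,17,-8)
river: ρ → (-8,15,12)
river: ρ → (12,9,-11)
river: ρ → (-11,13,10)
river: ρ → (10,7,-14)
river: ρ → (-14,21,3)
river: ρ → (3,21,-14)
river: ρ → (-14,7,10)
river: ρ → (10,13,-11)
river: ρ → (-11,9,12)
closes: descent 1, river 16
min |a| on river = 2

2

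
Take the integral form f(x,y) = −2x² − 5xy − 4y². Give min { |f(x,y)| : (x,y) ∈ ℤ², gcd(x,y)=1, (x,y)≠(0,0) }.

translate: b→1 (≡5 mod 4), so (2,5,4)→(2,1,1)
flip: (2,1,1)→(1,-1,2)
translate: b→1 (≡-1 mod 2), so (1,-1,2)→(1,1,2)
reduced (well bottom): (1,1,2) with a≤c, −a<b≤a
well minimum |f| = |-1| = 1 (negative-definite)

1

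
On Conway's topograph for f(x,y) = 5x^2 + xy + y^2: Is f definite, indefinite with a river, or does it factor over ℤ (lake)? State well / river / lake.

D = b²−4ac = 1² − 4·5·1 = -19
D < 0 ⇒ definite ⇒ every region one sign ⇒ single well

well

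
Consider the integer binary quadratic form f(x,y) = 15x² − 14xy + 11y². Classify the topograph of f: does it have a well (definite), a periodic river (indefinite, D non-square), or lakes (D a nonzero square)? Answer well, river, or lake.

D = b²−4ac = (-14)² − 4·15·11 = -464
D < 0 ⇒ definite ⇒ every region one sign ⇒ single well

well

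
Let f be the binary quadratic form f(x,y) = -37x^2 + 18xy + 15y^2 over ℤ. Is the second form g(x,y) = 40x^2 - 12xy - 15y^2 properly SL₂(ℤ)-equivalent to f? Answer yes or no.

D₁ = 2544, D₂ = 2544
river cycle of f (length 12): (15, 42, -13), (-13, 36, 24), (24, 12, -25), (-25, 38, 11), (11, 50, -1), (-1, 50, 11), (11, 38, -25), (-25, 12, 24), (24, 36, -13), (-13, 42, 15), … (2 more)
river cycle of g (length 12): (-15, 42, 13), (13, 36, -24), (-24, 12, 25), (25, 38, -11), (-11, 50, 1), (1, 50, -11), (-11, 38, 25), (25, 12, -24), (-24, 36, 13), (13, 42, -15), … (2 more)
cycles differ ⇒ inequivalent

no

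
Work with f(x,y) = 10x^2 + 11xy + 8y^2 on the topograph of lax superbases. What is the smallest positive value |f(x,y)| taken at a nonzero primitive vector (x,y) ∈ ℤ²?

translate: b→-9 (≡11 mod 20), so (10,11,8)→(10,-9,7)
flip: (10,-9,7)→(7,9,10)
translate: b→-5 (≡9 mod 14), so (7,9,10)→(7,-5,8)
reduced (well bottom): (7,-5,8) with a≤c, −a<b≤a
well minimum = a = 7

7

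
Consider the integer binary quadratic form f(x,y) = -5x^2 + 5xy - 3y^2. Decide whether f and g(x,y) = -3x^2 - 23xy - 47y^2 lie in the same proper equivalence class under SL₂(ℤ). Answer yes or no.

D₁ = -35, D₂ = -35
f is negative-definite; reduce −f:
−f: translate: b→5 (≡-5 mod 10), so (5,-5,3)→(5,5,3)
−f: flip: (5,5,3)→(3,-5,5)
−f: translate: b→1 (≡-5 mod 6), so (3,-5,5)→(3,1,3)
−f: reduced (well bottom): (3,1,3) with a≤c, −a<b≤a
flip sign back: reduced form of f is (-3,-1,-3)
g is negative-definite; reduce −g:
−g: translate: b→-1 (≡23 mod 6), so (3,23,47)→(3,-1,3)
−g: flip: (3,-1,3)→(3,1,3)
−g: reduced (well bottom): (3,1,3) with a≤c, −a<b≤a
flip sign back: reduced form of g is (-3,-1,-3)
reduced forms (-3, -1, -3) vs (-3, -1, -3) ⇒ equivalent

yes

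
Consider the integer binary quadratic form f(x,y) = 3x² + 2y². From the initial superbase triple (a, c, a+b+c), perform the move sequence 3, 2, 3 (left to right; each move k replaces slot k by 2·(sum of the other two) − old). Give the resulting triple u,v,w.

start (3,2,5) = (f(1,0),f(0,1),f(1,1))
replace slot 3: 2·(3+2) − 5 = 5 → (3,2,5)
replace slot 2: 2·(3+5) − 2 = 14 → (3,14,5)
replace slot 3: 2·(3+14) − 5 = 29 → (3,14,29)

3,14,29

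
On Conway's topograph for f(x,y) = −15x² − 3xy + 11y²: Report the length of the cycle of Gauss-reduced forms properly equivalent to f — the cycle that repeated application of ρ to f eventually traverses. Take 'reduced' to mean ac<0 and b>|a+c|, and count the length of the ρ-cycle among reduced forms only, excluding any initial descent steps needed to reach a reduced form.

D = 669, ⌊√D⌋ = 25
descent: ρ → (11,25,-1)  [lands on river]
river: ρ → (-1,25,11)
river: ρ → (11,19,-7)
river: ρ → (-7,23,5)
river: ρ → (5,17,-19)
river: ρ → (-19,21,3)
river: ρ → (3,21,-19)
river: ρ → (-19,17,5)
river: ρ → (5,23,-7)
river: ρ → (-7,19,11)
ρ-cycle length = 10 (tail of 1 descent step not counted)

10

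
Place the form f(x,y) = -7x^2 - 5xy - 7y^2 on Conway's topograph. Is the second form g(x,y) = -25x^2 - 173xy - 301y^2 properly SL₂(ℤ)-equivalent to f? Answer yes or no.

D₁ = -171, D₂ = -171
f is negative-definite; reduce −f:
−f: reduced (well bottom): (7,5,7) with a≤c, −a<b≤a
flip sign back: reduced form of f is (-7,-5,-7)
g is negative-definite; reduce −g:
−g: translate: b→23 (≡173 mod 50), so (25,173,301)→(25,23,7)
−g: flip: (25,23,7)→(7,-23,25)
−g: translate: b→5 (≡-23 mod 14), so (7,-23,25)→(7,5,7)
−g: reduced (well bottom): (7,5,7) with a≤c, −a<b≤a
flip sign back: reduced form of g is (-7,-5,-7)
reduced forms (-7, -5, -7) vs (-7, -5, -7) ⇒ equivalent

yes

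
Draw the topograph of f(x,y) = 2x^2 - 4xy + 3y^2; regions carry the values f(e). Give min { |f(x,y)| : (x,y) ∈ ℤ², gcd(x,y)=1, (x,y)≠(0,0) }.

translate: b→0 (≡-4 mod 4), so (2,-4,3)→(2,0,1)
flip: (2,0,1)→(1,0,2)
reduced (well bottom): (1,0,2) with a≤c, −a<b≤a
well minimum = a = 1

1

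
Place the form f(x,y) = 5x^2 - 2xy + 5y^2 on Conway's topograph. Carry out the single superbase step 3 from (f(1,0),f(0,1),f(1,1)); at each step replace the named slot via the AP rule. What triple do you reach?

start (5,5,8) = (f(1,0),f(0,1),f(1,1))
replace slot 3: 2·(5+5) − 8 = 12 → (5,5,12)

5,5,12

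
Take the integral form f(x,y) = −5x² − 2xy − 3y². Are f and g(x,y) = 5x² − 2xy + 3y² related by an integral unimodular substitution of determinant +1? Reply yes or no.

D₁ = -56, D₂ = -56
f is negative-definite; reduce −f:
−f: flip: (5,2,3)→(3,-2,5)
−f: reduced (well bottom): (3,-2,5) with a≤c, −a<b≤a
flip sign back: reduced form of f is (-3,2,-5)
g: flip: (5,-2,3)→(3,2,5)
g: reduced (well bottom): (3,2,5) with a≤c, −a<b≤a
reduced forms (-3, 2, -5) vs (3, 2, 5) ⇒ inequivalent

no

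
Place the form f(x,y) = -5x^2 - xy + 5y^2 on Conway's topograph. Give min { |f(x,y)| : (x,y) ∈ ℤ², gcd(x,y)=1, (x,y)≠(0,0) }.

descent: ρ → (5,1,-5)  [lands on river]
river: ρ → (-5,9,1)
river: ρ → (1,9,-5)
river: ρ → (-5,1,5)
river: ρ → (5,9,-1)
river: ρ → (-1,9,5)
closes: descent 1, river 6
min |a| on river = 1

1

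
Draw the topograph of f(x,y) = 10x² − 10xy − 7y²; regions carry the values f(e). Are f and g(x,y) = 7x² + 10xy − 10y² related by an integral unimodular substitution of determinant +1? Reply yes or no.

D₁ = 380, D₂ = 380
river cycle of f (length 4): (-7, 10, 10), (10, 10, -7), (-7, 18, 2), (2, 18, -7)
river cycle of g (length 4): (-10, 10, 7), (7, 18, -2), (-2, 18, 7), (7, 10, -10)
cycles differ ⇒ inequivalent

no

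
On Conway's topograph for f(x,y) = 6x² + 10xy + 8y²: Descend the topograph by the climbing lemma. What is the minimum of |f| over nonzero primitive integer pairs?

translate: b→-2 (≡10 mod 12), so (6,10,8)→(6,-2,4)
flip: (6,-2,4)→(4,2,6)
reduced (well bottom): (4,2,6) with a≤c, −a<b≤a
well minimum = a = 4

4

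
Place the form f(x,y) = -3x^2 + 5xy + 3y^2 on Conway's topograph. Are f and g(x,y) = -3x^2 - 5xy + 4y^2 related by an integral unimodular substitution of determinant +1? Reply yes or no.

D₁ = 61, D₂ = 73
discriminants differ ⇒ not SL₂(ℤ)-equivalent

no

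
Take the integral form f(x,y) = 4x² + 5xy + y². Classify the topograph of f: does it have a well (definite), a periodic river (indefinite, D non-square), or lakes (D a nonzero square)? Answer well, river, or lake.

D = b²−4ac = 5² − 4·4·1 = 9
D = 3² is a perfect square ⇒ form factors over ℤ ⇒ lakes

lake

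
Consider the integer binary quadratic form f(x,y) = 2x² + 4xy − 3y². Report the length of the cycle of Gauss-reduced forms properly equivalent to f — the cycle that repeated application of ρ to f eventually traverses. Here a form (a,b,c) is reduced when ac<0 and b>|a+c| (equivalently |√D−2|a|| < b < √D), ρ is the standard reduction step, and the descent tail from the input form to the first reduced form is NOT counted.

D = 40, ⌊√D⌋ = 6
river: ρ → (-3,2,3)
river: ρ → (3,4,-2)
river: ρ → (-2,4,3)
river: ρ → (3,2,-3)
river: ρ → (-3,4,2)
river: ρ → (2,4,-3)
ρ-cycle length = 6 (tail of 0 descent steps not counted)

6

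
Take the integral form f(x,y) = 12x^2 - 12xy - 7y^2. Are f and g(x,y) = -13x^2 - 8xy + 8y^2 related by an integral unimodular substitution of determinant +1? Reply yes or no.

D₁ = 480, D₂ = 480
river cycle of f (length 4): (-7, 12, 12), (12, 12, -7), (-7, 16, 8), (8, 16, -7)
river cycle of g (length 4): (8, 8, -13), (-13, 18, 3), (3, 18, -13), (-13, 8, 8)
cycles differ ⇒ inequivalent

no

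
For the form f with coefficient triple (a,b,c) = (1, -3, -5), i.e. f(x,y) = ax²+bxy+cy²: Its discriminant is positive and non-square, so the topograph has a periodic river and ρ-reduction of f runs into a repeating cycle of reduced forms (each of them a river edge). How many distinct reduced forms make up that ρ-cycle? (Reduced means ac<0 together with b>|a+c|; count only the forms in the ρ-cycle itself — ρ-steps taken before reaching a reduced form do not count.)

D = 29, ⌊√D⌋ = 5
descent: ρ → (-5,3,1)
descent: ρ → (1,5,-1)  [lands on river]
river: ρ → (-1,5,1)
ρ-cycle length = 2 (tail of 2 descent steps not counted)

2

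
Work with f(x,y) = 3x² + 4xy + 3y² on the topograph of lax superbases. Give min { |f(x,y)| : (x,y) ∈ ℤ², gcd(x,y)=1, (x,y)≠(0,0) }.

translate: b→-2 (≡4 mod 6), so (3,4,3)→(3,-2,2)
flip: (3,-2,2)→(2,2,3)
reduced (well bottom): (2,2,3) with a≤c, −a<b≤a
well minimum = a = 2

2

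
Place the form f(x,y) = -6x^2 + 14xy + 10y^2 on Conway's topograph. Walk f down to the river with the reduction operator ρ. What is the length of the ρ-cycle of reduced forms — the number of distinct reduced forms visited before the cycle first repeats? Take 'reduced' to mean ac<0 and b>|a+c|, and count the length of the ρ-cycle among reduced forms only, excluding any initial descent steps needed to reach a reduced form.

D = 436, ⌊√D⌋ = 20
river: ρ → (10,6,-10)
river: ρ → (-10,14,6)
river: ρ → (6,10,-14)
river: ρ → (-14,18,2)
river: ρ → (2,18,-14)
river: ρ → (-14,10,6)
river: ρ → (6,14,-10)
river: ρ → (-10,6,10)
river: ρ → (10,14,-6)
river: ρ → (-6,10,14)
river: ρ → (14,18,-2)
river: ρ → (-2,18,14)
river: ρ → (14,10,-6)
river: ρ → (-6,14,10)
ρ-cycle length = 14 (tail of 0 descent steps not counted)

14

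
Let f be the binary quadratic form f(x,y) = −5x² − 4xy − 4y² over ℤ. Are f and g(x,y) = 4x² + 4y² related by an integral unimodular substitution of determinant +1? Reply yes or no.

D₁ = -64, D₂ = -64
f is negative-definite; reduce −f:
−f: flip: (5,4,4)→(4,-4,5)
−f: translate: b→4 (≡-4 mod 8), so (4,-4,5)→(4,4,5)
−f: reduced (well bottom): (4,4,5) with a≤c, −a<b≤a
flip sign back: reduced form of f is (-4,-4,-5)
g: reduced (well bottom): (4,0,4) with a≤c, −a<b≤a
reduced forms (-4, -4, -5) vs (4, 0, 4) ⇒ inequivalent

no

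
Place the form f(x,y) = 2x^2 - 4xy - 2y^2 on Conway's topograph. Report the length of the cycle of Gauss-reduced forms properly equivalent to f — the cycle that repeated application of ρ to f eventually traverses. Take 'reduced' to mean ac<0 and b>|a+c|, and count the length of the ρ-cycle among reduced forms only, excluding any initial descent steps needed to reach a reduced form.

D = 32, ⌊√D⌋ = 5
descent: ρ → (-2,4,2)  [lands on river]
river: ρ → (2,4,-2)
ρ-cycle length = 2 (tail of 1 descent step not counted)

2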